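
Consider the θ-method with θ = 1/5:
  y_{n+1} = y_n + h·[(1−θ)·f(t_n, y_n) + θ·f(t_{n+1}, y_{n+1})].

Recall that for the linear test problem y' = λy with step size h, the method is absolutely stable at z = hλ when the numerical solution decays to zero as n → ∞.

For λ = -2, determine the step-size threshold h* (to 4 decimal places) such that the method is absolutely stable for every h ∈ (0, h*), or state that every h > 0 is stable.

(-3.3333,0); λ=-2 ⇒ h* = (10/3)/2 = 1.6667.

On y'=λy, z=hλ:
  y_{n+1} = y_n + z·[4/5·y_n + 1/5·y_{n+1}] ⇒ (1 − 1/5z)y_{n+1} = (1 + 4/5z)y_n
  Hence R(z) = (1 + 4/5z)/(1 − 1/5z).

Find x<0 with |R(x)|<1.
x=-0.98: |R|=0.1806
R=−1: 1+4/5x = −1+1/5x ⇒ -3/5x=2 ⇒ x=2/(-3/5)=-3.3333
Confirm numerically:
  x=-3.179: |R|=0.94339 <1
  x=-2.507: |R|=0.66977 <1
  x=-2.455: |R|=0.64655 <1
  x=-2.232: |R|=0.54314 <1
  x=-3.902: |R|=1.19164 >1
  x=-3.771: |R|=1.14970 >1
Stable set (-3.3333, 0).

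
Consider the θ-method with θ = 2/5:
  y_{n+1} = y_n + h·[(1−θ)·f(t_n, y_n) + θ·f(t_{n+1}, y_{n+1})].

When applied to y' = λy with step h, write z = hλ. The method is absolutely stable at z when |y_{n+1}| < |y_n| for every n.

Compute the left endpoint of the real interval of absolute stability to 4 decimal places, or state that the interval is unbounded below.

On y'=λy, z=hλ:
  y_{n+1} = y_n + z·[3/5·y_n + 2/5·y_{n+1}] ⇒ (1 − 2/5z)y_{n+1} = (1 + 3/5z)y_n
  Hence R(z) = (1 + 3/5z)/(1 − 2/5z).

Boundary: |R(x)|=1, x<0.
x=-0.47: |R|=0.6044
R=−1: 1+3/5x = −1+2/5x ⇒ -1/5x=2 ⇒ x=2/(-1/5)=-10.0000
Confirm numerically:
  x=-8.403: |R|=0.92676 <1
  x=-8.320: |R|=0.92237 <1
  x=-6.625: |R|=0.81507 <1
  x=-10.538: |R|=1.02063 >1
  x=-10.523: |R|=1.02008 >1
  x=-10.151: |R|=1.00597 >1
Interval (-10.0000, 0).

z* = -10.0000.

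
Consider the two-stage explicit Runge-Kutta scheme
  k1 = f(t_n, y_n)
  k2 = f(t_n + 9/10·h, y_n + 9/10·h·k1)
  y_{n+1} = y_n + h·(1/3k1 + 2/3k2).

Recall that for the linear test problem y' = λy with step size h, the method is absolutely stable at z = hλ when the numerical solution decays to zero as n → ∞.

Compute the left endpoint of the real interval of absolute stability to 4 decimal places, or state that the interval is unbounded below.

With y'=λy (z=hλ):
  k1=λy_n ⇒ h·k1=z·y_n;  k2=λ(1+9/10z)y_n ⇒ h·k2=z(1+9/10z)y_n
  y_{n+1}/y_n = 1 + 1/3z + 2/3z(1+9/10z) = 1 + z + 3/5z²
  R(z) = 1 + z + 3/5z².

Find x<0 with |R(x)|<1.
x=-1.22: |R|=0.6730
R=1: x+3/5x²=0 ⇒ x=−5/3=-1.6667; min R=1−1/(4·3/5)=0.5833>−1
Confirm numerically:
  x=-1.320: |R|=0.72544 <1
  x=-1.003: |R|=0.60061 <1
  x=-0.868: |R|=0.58405 <1
  x=-1.934: |R|=1.31021 >1
  x=-1.812: |R|=1.15801 >1
  x=-1.736: |R|=1.07222 >1
Interval (-1.6667, 0).

left endpoint -1.6667.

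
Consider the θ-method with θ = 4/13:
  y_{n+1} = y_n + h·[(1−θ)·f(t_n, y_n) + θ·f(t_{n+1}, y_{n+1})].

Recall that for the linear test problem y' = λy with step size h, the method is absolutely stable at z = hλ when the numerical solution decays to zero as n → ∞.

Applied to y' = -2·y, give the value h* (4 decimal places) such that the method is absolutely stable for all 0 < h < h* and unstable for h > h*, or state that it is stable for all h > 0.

(-5.2000,0); λ=-2 ⇒ h* = (26/5)/2 = 2.6000.

With y'=λy (z=hλ):
  y_{n+1} = y_n + z·[9/13·y_n + 4/13·y_{n+1}] ⇒ (1 − 4/13z)y_{n+1} = (1 + 9/13z)y_n
  ⇒ R(z) = (1 + 9/13z)/(1 − 4/13z).

Solve |R(x)|<1 on ℝ⁻.
x=-1.27: |R|=0.0868
R=−1: 1+9/13x = −1+4/13x ⇒ -5/13x=2 ⇒ x=2/(-5/13)=-5.2000
Confirm numerically:
  x=-5.098: |R|=0.98473 <1
  x=-4.183: |R|=0.82897 <1
  x=-3.119: |R|=0.59158 <1
  x=-5.661: |R|=1.06467 >1
  x=-5.559: |R|=1.05094 >1
  x=-5.419: |R|=1.03158 >1
Interval (-5.2000, 0).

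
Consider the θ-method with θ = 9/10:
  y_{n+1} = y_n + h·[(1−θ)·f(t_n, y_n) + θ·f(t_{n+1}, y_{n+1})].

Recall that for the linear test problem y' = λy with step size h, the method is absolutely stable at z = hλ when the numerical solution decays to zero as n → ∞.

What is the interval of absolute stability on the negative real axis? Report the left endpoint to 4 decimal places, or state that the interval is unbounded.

unbounded; (−∞, 0).

Set f=λy, z=hλ:
  y_{n+1} = y_n + z·[1/10·y_n + 9/10·y_{n+1}] ⇒ (1 − 9/10z)y_{n+1} = (1 + 1/10z)y_n
  R(z) = (1 + 1/10z)/(1 − 9/10z).

Solve |R(x)|<1 on ℝ⁻.
x=-1.21: |R|=0.4208
x=-2: |R|=0.2857
x=-10: |R|=0.0000
x=-100: |R|=0.0989
θ=9/10≥1/2 ⇒ |1+1/10x|<|1−9/10x| ∀x<0 ⇒ unbounded interval.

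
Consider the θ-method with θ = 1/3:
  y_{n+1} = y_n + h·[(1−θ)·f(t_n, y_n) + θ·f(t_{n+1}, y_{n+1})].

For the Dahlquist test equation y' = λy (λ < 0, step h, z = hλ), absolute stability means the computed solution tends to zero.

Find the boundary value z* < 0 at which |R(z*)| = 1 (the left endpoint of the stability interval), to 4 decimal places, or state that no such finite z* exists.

Set f=λy, z=hλ:
  y_{n+1} = y_n + z·[2/3·y_n + 1/3·y_{n+1}] ⇒ (1 − 1/3z)y_{n+1} = (1 + 2/3z)y_n
  R(z) = (1 + 2/3z)/(1 − 1/3z).

Find x<0 with |R(x)|<1.
x=-0.68: |R|=0.4457
R=−1: 1+2/3x = −1+1/3x ⇒ -1/3x=2 ⇒ x=2/(-1/3)=-6.0000
Confirm numerically:
  x=-5.415: |R|=0.93048 <1
  x=-3.969: |R|=0.70857 <1
  x=-2.946: |R|=0.48638 <1
  x=-6.532: |R|=1.05581 >1
  x=-6.183: |R|=1.01993 >1
  x=-6.062: |R|=1.00684 >1
Stable set (-6.0000, 0).

left endpoint -6.0000.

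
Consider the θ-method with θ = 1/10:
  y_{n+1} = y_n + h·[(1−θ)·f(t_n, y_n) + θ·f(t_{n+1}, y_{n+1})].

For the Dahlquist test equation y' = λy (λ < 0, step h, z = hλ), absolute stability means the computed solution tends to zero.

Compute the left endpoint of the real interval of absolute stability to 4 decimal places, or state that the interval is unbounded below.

left endpoint -2.5000.

Test eqn y'=λy, z=hλ:
  y_{n+1} = y_n + z·[9/10·y_n + 1/10·y_{n+1}] ⇒ (1 − 1/10z)y_{n+1} = (1 + 9/10z)y_n
  Hence R(z) = (1 + 9/10z)/(1 − 1/10z).

Boundary: |R(x)|=1, x<0.
x=-1.19: |R|=0.0634
R=−1: 1+9/10x = −1+1/10x ⇒ -4/5x=2 ⇒ x=2/(-4/5)=-2.5000
Confirm numerically:
  x=-2.264: |R|=0.84605 <1
  x=-2.227: |R|=0.82138 <1
  x=-1.631: |R|=0.40229 <1
  x=-1.487: |R|=0.29451 <1
  x=-2.726: |R|=1.14207 >1
  x=-2.715: |R|=1.13527 >1
  x=-2.610: |R|=1.06979 >1
Interval (-2.5000, 0).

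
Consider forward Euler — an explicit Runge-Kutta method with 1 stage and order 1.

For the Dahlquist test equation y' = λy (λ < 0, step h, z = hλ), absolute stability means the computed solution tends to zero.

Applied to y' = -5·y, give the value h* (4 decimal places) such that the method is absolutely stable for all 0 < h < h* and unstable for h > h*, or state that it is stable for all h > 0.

On y'=λy, z=hλ:
  order 1, 1-stage ⇒ R(z)=1+z
  (e.g. R(-0.83)=0.17000, |R|=0.17000)

Need |R(x)|<1, x<0.
x=-0.83: |R|=0.1700
|R(-1.52)|=0.5200 |R(-0.93)|=0.0700 |R(-0.72)|=0.2800
Bisect:
  x_lo=-2.7564 |R|=1.7564  x_hi=-0.1204 |R|=0.8796
  mid=-1.43841 |R|=0.43841 →hi
  mid=-2.09739 |R|=1.09739 →lo
  mid=-1.76790 |R|=0.76790 →hi
  mid=-1.93264 |R|=0.93264 →hi
  mid=-2.01501 |R|=1.01501 →lo
  mid=-1.97383 |R|=0.97383 →hi
  mid=-1.99442 |R|=0.99442 →hi
  ...
  [-2.00005,-1.99989] ⇒ x*=-2.0000
Interval (-2.0000, 0).

(-2.0000,0); λ=-5 ⇒ h* = 0.4000.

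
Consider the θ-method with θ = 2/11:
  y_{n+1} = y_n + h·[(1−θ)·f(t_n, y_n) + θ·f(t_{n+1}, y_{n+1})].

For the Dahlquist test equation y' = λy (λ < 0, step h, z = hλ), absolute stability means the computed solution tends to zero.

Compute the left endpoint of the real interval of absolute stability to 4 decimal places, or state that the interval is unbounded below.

Set f=λy, z=hλ:
  y_{n+1} = y_n + z·[9/11·y_n + 2/11·y_{n+1}] ⇒ (1 − 2/11z)y_{n+1} = (1 + 9/11z)y_n
  so R(z) = (1 + 9/11z)/(1 − 2/11z).

Boundary: |R(x)|=1, x<0.
x=-1.67: |R|=0.2810
R=−1: 1+9/11x = −1+2/11x ⇒ -7/11x=2 ⇒ x=2/(-7/11)=-3.1429
Confirm numerically:
  x=-3.012: |R|=0.94619 <1
  x=-2.637: |R|=0.78241 <1
  x=-1.686: |R|=0.29043 <1
  x=-1.373: |R|=0.09872 <1
  x=-3.708: |R|=1.21481 >1
  x=-3.539: |R|=1.15339 >1
  x=-3.317: |R|=1.06913 >1
So |R|<1 on (-3.1429, 0).

z* = -3.1429.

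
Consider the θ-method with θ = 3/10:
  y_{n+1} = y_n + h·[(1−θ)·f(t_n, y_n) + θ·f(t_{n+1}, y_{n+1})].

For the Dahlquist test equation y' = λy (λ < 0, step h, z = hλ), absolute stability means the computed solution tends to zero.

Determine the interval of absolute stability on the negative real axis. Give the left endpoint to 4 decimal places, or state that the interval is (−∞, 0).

z∈(-5.0000,0).

On y'=λy, z=hλ:
  y_{n+1} = y_n + z·[7/10·y_n + 3/10·y_{n+1}] ⇒ (1 − 3/10z)y_{n+1} = (1 + 7/10z)y_n
  R(z) = (1 + 7/10z)/(1 − 3/10z).

Find x<0 with |R(x)|<1.
x=-0.36: |R|=0.6751
R=−1: 1+7/10x = −1+3/10x ⇒ -2/5x=2 ⇒ x=2/(-2/5)=-5.0000
Confirm numerically:
  x=-4.063: |R|=0.83109 <1
  x=-3.050: |R|=0.59269 <1
  x=-2.920: |R|=0.55650 <1
  x=-5.508: |R|=1.07661 >1
  x=-5.227: |R|=1.03536 >1
Stable set (-5.0000, 0).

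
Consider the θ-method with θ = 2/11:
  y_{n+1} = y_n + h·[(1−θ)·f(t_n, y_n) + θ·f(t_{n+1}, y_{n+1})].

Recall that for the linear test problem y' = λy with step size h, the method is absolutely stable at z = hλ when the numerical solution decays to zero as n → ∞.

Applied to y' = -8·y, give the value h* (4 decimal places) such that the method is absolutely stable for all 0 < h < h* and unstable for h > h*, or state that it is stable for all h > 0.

(-3.1429,0); λ=-8 ⇒ h* = (22/7)/8 = 0.3929.

Test eqn y'=λy, z=hλ:
  y_{n+1} = y_n + z·[9/11·y_n + 2/11·y_{n+1}] ⇒ (1 − 2/11z)y_{n+1} = (1 + 9/11z)y_n
  ⇒ R(z) = (1 + 9/11z)/(1 − 2/11z).

Boundary: |R(x)|=1, x<0.
x=-0.77: |R|=0.3246
R=−1: 1+9/11x = −1+2/11x ⇒ -7/11x=2 ⇒ x=2/(-7/11)=-3.1429
Confirm numerically:
  x=-2.807: |R|=0.85849 <1
  x=-1.896: |R|=0.40995 <1
  x=-1.347: |R|=0.08201 <1
  x=-3.589: |R|=1.17180 >1
  x=-3.400: |R|=1.10112 >1
  x=-3.194: |R|=1.02059 >1
Interval (-3.1429, 0).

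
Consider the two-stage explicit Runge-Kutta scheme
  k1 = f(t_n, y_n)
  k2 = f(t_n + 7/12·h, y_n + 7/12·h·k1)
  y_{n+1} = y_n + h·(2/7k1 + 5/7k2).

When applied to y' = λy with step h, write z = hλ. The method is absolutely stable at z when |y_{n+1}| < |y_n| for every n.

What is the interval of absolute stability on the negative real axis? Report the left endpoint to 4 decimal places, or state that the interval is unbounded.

Test eqn y'=λy, z=hλ:
  k1=λy_n ⇒ h·k1=z·y_n;  k2=λ(1+7/12z)y_n ⇒ h·k2=z(1+7/12z)y_n
  y_{n+1}/y_n = 1 + 2/7z + 5/7z(1+7/12z) = 1 + z + 5/12z²
  ⇒ R(z) = 1 + z + 5/12z².

Need |R(x)|<1, x<0.
x=-0.71: |R|=0.5000
R=1: x+5/12x²=0 ⇒ x=−12/5=-2.4000; min R=1−1/(4·5/12)=0.4000>−1
Confirm numerically:
  x=-2.233: |R|=0.84462 <1
  x=-2.195: |R|=0.81251 <1
  x=-1.476: |R|=0.43174 <1
  x=-2.765: |R|=1.42051 >1
  x=-2.590: |R|=1.20504 >1
Interval (-2.4000, 0).

(-2.4000, 0).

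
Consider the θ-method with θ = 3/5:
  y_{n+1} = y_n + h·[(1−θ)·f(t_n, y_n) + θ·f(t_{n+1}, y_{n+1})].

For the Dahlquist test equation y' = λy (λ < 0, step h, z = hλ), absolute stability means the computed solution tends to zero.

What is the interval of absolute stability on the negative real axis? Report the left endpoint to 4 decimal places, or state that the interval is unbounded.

unbounded; (−∞, 0).

Test eqn y'=λy, z=hλ:
  y_{n+1} = y_n + z·[2/5·y_n + 3/5·y_{n+1}] ⇒ (1 − 3/5z)y_{n+1} = (1 + 2/5z)y_n
  so R(z) = (1 + 2/5z)/(1 − 3/5z).

Find x<0 with |R(x)|<1.
x=-0.56: |R|=0.5808
x=-2: |R|=0.0909
x=-10: |R|=0.4286
x=-100: |R|=0.6393
θ=3/5≥1/2 ⇒ |1+2/5x|<|1−3/5x| ∀x<0 ⇒ unbounded interval.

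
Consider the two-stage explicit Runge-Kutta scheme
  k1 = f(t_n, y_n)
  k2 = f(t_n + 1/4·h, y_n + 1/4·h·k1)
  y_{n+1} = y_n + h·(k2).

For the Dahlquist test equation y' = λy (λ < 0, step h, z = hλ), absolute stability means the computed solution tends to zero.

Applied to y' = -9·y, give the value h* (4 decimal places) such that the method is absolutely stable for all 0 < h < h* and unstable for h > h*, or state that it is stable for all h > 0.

(-4.0000,0); λ=-9 ⇒ h* = (4)/9 = 0.4444.

On y'=λy, z=hλ:
  k1=λy_n ⇒ h·k1=z·y_n;  k2=λ(1+1/4z)y_n ⇒ h·k2=z(1+1/4z)y_n
  y_{n+1}/y_n = 1 + z(1+1/4z) = 1 + z + 1/4z²
  Hence R(z) = 1 + z + 1/4z².

Solve |R(x)|<1 on ℝ⁻.
x=-1.16: |R|=0.1764
R=1: x+1/4x²=0 ⇒ x=−4=-4.0000; min R=1−1/(4·1/4)=0.0000>−1
Confirm numerically:
  x=-3.464: |R|=0.53582 <1
  x=-2.518: |R|=0.06708 <1
  x=-2.516: |R|=0.06656 <1
  x=-2.336: |R|=0.02822 <1
  x=-4.565: |R|=1.64481 >1
  x=-4.193: |R|=1.20231 >1
  x=-4.126: |R|=1.12997 >1
So |R|<1 on (-4.0000, 0).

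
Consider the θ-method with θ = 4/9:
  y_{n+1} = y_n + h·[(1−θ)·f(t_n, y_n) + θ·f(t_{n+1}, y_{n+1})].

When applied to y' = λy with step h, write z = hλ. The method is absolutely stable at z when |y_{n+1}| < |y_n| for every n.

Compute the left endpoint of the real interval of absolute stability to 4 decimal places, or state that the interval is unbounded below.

Test eqn y'=λy, z=hλ:
  y_{n+1} = y_n + z·[5/9·y_n + 4/9·y_{n+1}] ⇒ (1 − 4/9z)y_{n+1} = (1 + 5/9z)y_n
  R(z) = (1 + 5/9z)/(1 − 4/9z).

Boundary: |R(x)|=1, x<0.
x=-1.72: |R|=0.0252
R=−1: 1+5/9x = −1+4/9x ⇒ -1/9x=2 ⇒ x=2/(-1/9)=-18.0000
Confirm numerically:
  x=-13.221: |R|=0.92277 <1
  x=-11.989: |R|=0.89446 <1
  x=-11.331: |R|=0.87724 <1
  x=-9.214: |R|=0.80840 <1
  x=-18.239: |R|=1.00292 >1
  x=-18.112: |R|=1.00138 >1
  x=-18.020: |R|=1.00025 >1
Stable set (-18.0000, 0).

left endpoint -18.0000.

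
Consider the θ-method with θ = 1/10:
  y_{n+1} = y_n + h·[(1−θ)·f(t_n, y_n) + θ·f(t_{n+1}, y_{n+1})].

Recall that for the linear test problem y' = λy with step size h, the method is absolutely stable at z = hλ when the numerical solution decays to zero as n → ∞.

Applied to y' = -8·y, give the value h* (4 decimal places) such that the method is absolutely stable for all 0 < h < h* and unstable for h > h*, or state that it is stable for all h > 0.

(-2.5000,0); λ=-8 ⇒ h* = (5/2)/8 = 0.3125.

Test eqn y'=λy, z=hλ:
  y_{n+1} = y_n + z·[9/10·y_n + 1/10·y_{n+1}] ⇒ (1 − 1/10z)y_{n+1} = (1 + 9/10z)y_n
  Hence R(z) = (1 + 9/10z)/(1 − 1/10z).

Boundary: |R(x)|=1, x<0.
x=-0.76: |R|=0.2937
R=−1: 1+9/10x = −1+1/10x ⇒ -4/5x=2 ⇒ x=2/(-4/5)=-2.5000
Confirm numerically:
  x=-2.276: |R|=0.85402 <1
  x=-1.470: |R|=0.28160 <1
  x=-1.171: |R|=0.04825 <1
  x=-2.876: |R|=1.23361 >1
  x=-2.773: |R|=1.17099 >1
  x=-2.734: |R|=1.14701 >1
Interval (-2.5000, 0).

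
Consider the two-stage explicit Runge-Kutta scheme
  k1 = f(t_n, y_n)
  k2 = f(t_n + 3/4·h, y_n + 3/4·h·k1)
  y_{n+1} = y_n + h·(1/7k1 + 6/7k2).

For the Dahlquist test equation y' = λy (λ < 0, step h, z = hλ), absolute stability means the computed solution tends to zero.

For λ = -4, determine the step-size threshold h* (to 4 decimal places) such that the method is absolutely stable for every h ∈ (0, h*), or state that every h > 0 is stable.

With y'=λy (z=hλ):
  k1=λy_n ⇒ h·k1=z·y_n;  k2=λ(1+3/4z)y_n ⇒ h·k2=z(1+3/4z)y_n
  y_{n+1}/y_n = 1 + 1/7z + 6/7z(1+3/4z) = 1 + z + 9/14z²
  so R(z) = 1 + z + 9/14z².

Need |R(x)|<1, x<0.
x=-1.39: |R|=0.8521
R=1: x+9/14x²=0 ⇒ x=−14/9=-1.5556; min R=1−1/(4·9/14)=0.6111>−1
Confirm numerically:
  x=-1.221: |R|=0.73740 <1
  x=-1.000: |R|=0.64286 <1
  x=-0.917: |R|=0.62357 <1
  x=-2.072: |R|=1.68790 >1
  x=-1.868: |R|=1.37520 >1
  x=-1.613: |R|=1.05957 >1
So |R|<1 on (-1.5556, 0).

(-1.5556,0); λ=-4 ⇒ h* = (14/9)/4 = 0.3889.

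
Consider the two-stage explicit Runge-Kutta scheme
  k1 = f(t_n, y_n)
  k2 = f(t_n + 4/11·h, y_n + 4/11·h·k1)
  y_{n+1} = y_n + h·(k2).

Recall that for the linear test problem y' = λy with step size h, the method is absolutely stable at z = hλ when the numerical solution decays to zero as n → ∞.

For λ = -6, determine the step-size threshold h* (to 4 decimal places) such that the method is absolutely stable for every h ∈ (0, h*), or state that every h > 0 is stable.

Set f=λy, z=hλ:
  k1=λy_n ⇒ h·k1=z·y_n;  k2=λ(1+4/11z)y_n ⇒ h·k2=z(1+4/11z)y_n
  y_{n+1}/y_n = 1 + z(1+4/11z) = 1 + z + 4/11z²
  ⇒ R(z) = 1 + z + 4/11z².

Boundary: |R(x)|=1, x<0.
x=-1.56: |R|=0.3249
R=1: x+4/11x²=0 ⇒ x=−11/4=-2.7500; min R=1−1/(4·4/11)=0.3125>−1
Confirm numerically:
  x=-2.688: |R|=0.93940 <1
  x=-2.604: |R|=0.86175 <1
  x=-2.206: |R|=0.56361 <1
  x=-1.642: |R|=0.33842 <1
  x=-3.283: |R|=1.63631 >1
  x=-3.025: |R|=1.30250 >1
  x=-3.024: |R|=1.30130 >1
So |R|<1 on (-2.7500, 0).

(-2.7500,0); λ=-6 ⇒ h* = (11/4)/6 = 0.4583.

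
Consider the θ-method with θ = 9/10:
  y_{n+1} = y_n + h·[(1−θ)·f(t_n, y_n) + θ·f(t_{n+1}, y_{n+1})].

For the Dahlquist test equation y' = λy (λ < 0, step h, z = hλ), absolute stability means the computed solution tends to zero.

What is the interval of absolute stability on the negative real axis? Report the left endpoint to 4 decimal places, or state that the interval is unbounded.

Test eqn y'=λy, z=hλ:
  y_{n+1} = y_n + z·[1/10·y_n + 9/10·y_{n+1}] ⇒ (1 − 9/10z)y_{n+1} = (1 + 1/10z)y_n
  R(z) = (1 + 1/10z)/(1 − 9/10z).

Solve |R(x)|<1 on ℝ⁻.
x=-0.62: |R|=0.6021
x=-2: |R|=0.2857
x=-10: |R|=0.0000
x=-100: |R|=0.0989
θ=9/10≥1/2 ⇒ |1+1/10x|<|1−9/10x| ∀x<0 ⇒ interval (−∞,0).

(−∞, 0) — no finite endpoint.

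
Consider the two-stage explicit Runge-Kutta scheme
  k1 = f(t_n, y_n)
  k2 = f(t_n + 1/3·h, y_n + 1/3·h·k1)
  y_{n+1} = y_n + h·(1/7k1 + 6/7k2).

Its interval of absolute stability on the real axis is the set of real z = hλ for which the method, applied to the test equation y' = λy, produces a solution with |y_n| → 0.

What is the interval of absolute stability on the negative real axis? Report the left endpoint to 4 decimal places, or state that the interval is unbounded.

(-3.5000, 0).

With y'=λy (z=hλ):
  k1=λy_n ⇒ h·k1=z·y_n;  k2=λ(1+1/3z)y_n ⇒ h·k2=z(1+1/3z)y_n
  y_{n+1}/y_n = 1 + 1/7z + 6/7z(1+1/3z) = 1 + z + 2/7z²
  so R(z) = 1 + z + 2/7z².

Need |R(x)|<1, x<0.
x=-0.87: |R|=0.3463
R=1: x+2/7x²=0 ⇒ x=−7/2=-3.5000; min R=1−1/(4·2/7)=0.1250>−1
Confirm numerically:
  x=-2.569: |R|=0.31665 <1
  x=-2.136: |R|=0.16757 <1
  x=-2.068: |R|=0.15389 <1
  x=-3.831: |R|=1.36230 >1
  x=-3.797: |R|=1.32220 >1
  x=-3.688: |R|=1.19810 >1
Stable set (-3.5000, 0).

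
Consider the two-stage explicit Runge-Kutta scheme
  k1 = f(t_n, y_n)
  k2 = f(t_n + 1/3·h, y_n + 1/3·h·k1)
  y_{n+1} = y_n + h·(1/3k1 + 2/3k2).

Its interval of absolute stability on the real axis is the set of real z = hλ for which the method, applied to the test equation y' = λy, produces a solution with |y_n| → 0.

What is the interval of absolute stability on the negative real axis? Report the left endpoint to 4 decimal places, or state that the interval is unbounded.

Set f=λy, z=hλ:
  k1=λy_n ⇒ h·k1=z·y_n;  k2=λ(1+1/3z)y_n ⇒ h·k2=z(1+1/3z)y_n
  y_{n+1}/y_n = 1 + 1/3z + 2/3z(1+1/3z) = 1 + z + 2/9z²
  so R(z) = 1 + z + 2/9z².

Boundary: |R(x)|=1, x<0.
x=-0.85: |R|=0.3106
R=1: x+2/9x²=0 ⇒ x=−9/2=-4.5000; min R=1−1/(4·2/9)=-0.1250>−1
Confirm numerically:
  x=-4.078: |R|=0.61757 <1
  x=-2.803: |R|=0.05704 <1
  x=-1.855: |R|=0.09033 <1
  x=-4.970: |R|=1.51909 >1
  x=-4.786: |R|=1.30418 >1
  x=-4.722: |R|=1.23295 >1
So |R|<1 on (-4.5000, 0).

z∈(-4.5000,0).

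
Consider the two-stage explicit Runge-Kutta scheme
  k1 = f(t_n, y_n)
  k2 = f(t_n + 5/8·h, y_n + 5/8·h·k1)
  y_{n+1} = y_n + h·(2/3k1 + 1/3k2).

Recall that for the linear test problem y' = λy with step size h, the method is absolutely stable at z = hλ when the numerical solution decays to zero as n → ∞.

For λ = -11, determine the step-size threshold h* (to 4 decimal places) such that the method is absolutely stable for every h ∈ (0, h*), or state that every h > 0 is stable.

(-4.8000,0); λ=-11 ⇒ h* = (24/5)/11 = 0.4364.

Test eqn y'=λy, z=hλ:
  k1=λy_n ⇒ h·k1=z·y_n;  k2=λ(1+5/8z)y_n ⇒ h·k2=z(1+5/8z)y_n
  y_{n+1}/y_n = 1 + 2/3z + 1/3z(1+5/8z) = 1 + z + 5/24z²
  so R(z) = 1 + z + 5/24z².

Need |R(x)|<1, x<0.
x=-1.09: |R|=0.1575
R=1: x+5/24x²=0 ⇒ x=−24/5=-4.8000; min R=1−1/(4·5/24)=-0.2000>−1
Confirm numerically:
  x=-4.664: |R|=0.86785 <1
  x=-3.664: |R|=0.13285 <1
  x=-3.504: |R|=0.05392 <1
  x=-5.286: |R|=1.53521 >1
  x=-5.250: |R|=1.49219 >1
  x=-5.054: |R|=1.26744 >1
Interval (-4.8000, 0).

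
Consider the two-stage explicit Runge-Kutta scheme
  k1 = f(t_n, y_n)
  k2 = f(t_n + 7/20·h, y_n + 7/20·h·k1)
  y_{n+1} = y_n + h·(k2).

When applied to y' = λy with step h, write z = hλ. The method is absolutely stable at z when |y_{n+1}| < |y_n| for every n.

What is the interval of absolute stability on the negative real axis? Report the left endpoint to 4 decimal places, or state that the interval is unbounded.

On y'=λy, z=hλ:
  k1=λy_n ⇒ h·k1=z·y_n;  k2=λ(1+7/20z)y_n ⇒ h·k2=z(1+7/20z)y_n
  y_{n+1}/y_n = 1 + z(1+7/20z) = 1 + z + 7/20z²
  so R(z) = 1 + z + 7/20z².

Boundary: |R(x)|=1, x<0.
x=-1.58: |R|=0.2937
R=1: x+7/20x²=0 ⇒ x=−20/7=-2.8571; min R=1−1/(4·7/20)=0.2857>−1
Confirm numerically:
  x=-1.943: |R|=0.37834 <1
  x=-1.866: |R|=0.35268 <1
  x=-1.403: |R|=0.28594 <1
  x=-3.366: |R|=1.59948 >1
  x=-3.314: |R|=1.52991 >1
  x=-2.968: |R|=1.11516 >1
So |R|<1 on (-2.8571, 0).

(-2.8571, 0).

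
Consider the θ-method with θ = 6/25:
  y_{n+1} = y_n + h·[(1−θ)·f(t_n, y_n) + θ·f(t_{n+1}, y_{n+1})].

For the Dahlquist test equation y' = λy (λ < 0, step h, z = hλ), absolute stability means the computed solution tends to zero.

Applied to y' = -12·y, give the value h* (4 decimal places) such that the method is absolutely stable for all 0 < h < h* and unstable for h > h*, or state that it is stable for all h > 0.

Test eqn y'=λy, z=hλ:
  y_{n+1} = y_n + z·[19/25·y_n + 6/25·y_{n+1}] ⇒ (1 − 6/25z)y_{n+1} = (1 + 19/25z)y_n
  ⇒ R(z) = (1 + 19/25z)/(1 − 6/25z).

Find x<0 with |R(x)|<1.
x=-1.19: |R|=0.0744
R=−1: 1+19/25x = −1+6/25x ⇒ -13/25x=2 ⇒ x=2/(-13/25)=-3.8462
Confirm numerically:
  x=-2.280: |R|=0.47363 <1
  x=-1.960: |R|=0.33297 <1
  x=-1.902: |R|=0.30589 <1
  x=-1.787: |R|=0.25063 <1
  x=-4.107: |R|=1.06831 >1
  x=-3.870: |R|=1.00643 >1
So |R|<1 on (-3.8462, 0).

(-3.8462,0); λ=-12 ⇒ h* = (50/13)/12 = 0.3205.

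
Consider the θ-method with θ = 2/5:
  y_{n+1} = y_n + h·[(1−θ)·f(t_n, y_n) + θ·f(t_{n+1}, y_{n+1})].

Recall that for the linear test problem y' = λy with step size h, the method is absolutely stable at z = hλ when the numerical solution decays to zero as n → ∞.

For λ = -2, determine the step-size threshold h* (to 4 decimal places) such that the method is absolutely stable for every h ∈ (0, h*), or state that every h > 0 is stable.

On y'=λy, z=hλ:
  y_{n+1} = y_n + z·[3/5·y_n + 2/5·y_{n+1}] ⇒ (1 − 2/5z)y_{n+1} = (1 + 3/5z)y_n
  R(z) = (1 + 3/5z)/(1 − 2/5z).

Find x<0 with |R(x)|<1.
x=-0.6: |R|=0.5161
R=−1: 1+3/5x = −1+2/5x ⇒ -1/5x=2 ⇒ x=2/(-1/5)=-10.0000
Confirm numerically:
  x=-9.709: |R|=0.98808 <1
  x=-7.679: |R|=0.88599 <1
  x=-7.621: |R|=0.88247 <1
  x=-10.477: |R|=1.01838 >1
  x=-10.191: |R|=1.00753 >1
  x=-10.051: |R|=1.00203 >1
Stable set (-10.0000, 0).

(-10.0000,0); λ=-2 ⇒ h* = (10)/2 = 5.0000.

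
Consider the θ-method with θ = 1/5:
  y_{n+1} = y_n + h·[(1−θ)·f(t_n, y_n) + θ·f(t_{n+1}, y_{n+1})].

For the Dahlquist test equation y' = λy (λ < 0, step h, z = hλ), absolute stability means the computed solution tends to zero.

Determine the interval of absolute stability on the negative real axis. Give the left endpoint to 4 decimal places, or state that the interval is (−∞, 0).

Set f=λy, z=hλ:
  y_{n+1} = y_n + z·[4/5·y_n + 1/5·y_{n+1}] ⇒ (1 − 1/5z)y_{n+1} = (1 + 4/5z)y_n
  ⇒ R(z) = (1 + 4/5z)/(1 − 1/5z).

Solve |R(x)|<1 on ℝ⁻.
x=-0.57: |R|=0.4883
R=−1: 1+4/5x = −1+1/5x ⇒ -3/5x=2 ⇒ x=2/(-3/5)=-3.3333
Confirm numerically:
  x=-2.345: |R|=0.59632 <1
  x=-1.996: |R|=0.42653 <1
  x=-1.747: |R|=0.29465 <1
  x=-1.601: |R|=0.21270 <1
  x=-3.737: |R|=1.13861 >1
  x=-3.465: |R|=1.04666 >1
So |R|<1 on (-3.3333, 0).

(-3.3333, 0).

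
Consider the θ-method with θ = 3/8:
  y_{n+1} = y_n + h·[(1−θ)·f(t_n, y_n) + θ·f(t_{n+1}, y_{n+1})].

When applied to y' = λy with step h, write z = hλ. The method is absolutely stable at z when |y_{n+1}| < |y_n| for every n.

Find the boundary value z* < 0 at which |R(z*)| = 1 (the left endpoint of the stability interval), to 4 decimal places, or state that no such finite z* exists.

With y'=λy (z=hλ):
  y_{n+1} = y_n + z·[5/8·y_n + 3/8·y_{n+1}] ⇒ (1 − 3/8z)y_{n+1} = (1 + 5/8z)y_n
  ⇒ R(z) = (1 + 5/8z)/(1 − 3/8z).

Need |R(x)|<1, x<0.
x=-0.67: |R|=0.4645
R=−1: 1+5/8x = −1+3/8x ⇒ -1/4x=2 ⇒ x=2/(-1/4)=-8.0000
Confirm numerically:
  x=-7.678: |R|=0.97925 <1
  x=-6.520: |R|=0.89260 <1
  x=-4.974: |R|=0.73597 <1
  x=-8.491: |R|=1.02934 >1
  x=-8.202: |R|=1.01239 >1
  x=-8.031: |R|=1.00193 >1
Interval (-8.0000, 0).

left endpoint -8.0000.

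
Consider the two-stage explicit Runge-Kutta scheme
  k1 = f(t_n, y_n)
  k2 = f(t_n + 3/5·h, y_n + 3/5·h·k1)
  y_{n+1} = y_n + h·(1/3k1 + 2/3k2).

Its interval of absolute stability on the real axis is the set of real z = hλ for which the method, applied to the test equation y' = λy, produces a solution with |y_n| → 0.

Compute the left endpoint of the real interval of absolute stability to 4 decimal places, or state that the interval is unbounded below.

left endpoint -2.5000.

On y'=λy, z=hλ:
  k1=λy_n ⇒ h·k1=z·y_n;  k2=λ(1+3/5z)y_n ⇒ h·k2=z(1+3/5z)y_n
  y_{n+1}/y_n = 1 + 1/3z + 2/3z(1+3/5z) = 1 + z + 2/5z²
  ⇒ R(z) = 1 + z + 2/5z².

Find x<0 with |R(x)|<1.
x=-1.53: |R|=0.4064
R=1: x+2/5x²=0 ⇒ x=−5/2=-2.5000; min R=1−1/(4·2/5)=0.3750>−1
Confirm numerically:
  x=-2.080: |R|=0.65056 <1
  x=-1.574: |R|=0.41699 <1
  x=-1.444: |R|=0.39005 <1
  x=-1.173: |R|=0.37737 <1
  x=-3.065: |R|=1.69269 >1
  x=-2.735: |R|=1.25709 >1
  x=-2.526: |R|=1.02627 >1
Stable set (-2.5000, 0).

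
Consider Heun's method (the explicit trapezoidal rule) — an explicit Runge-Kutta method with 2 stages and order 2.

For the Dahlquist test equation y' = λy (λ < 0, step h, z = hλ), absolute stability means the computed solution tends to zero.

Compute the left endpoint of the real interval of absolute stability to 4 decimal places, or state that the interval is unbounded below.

z* = -2.0000.

Set f=λy, z=hλ:
  order 2, 2-stage ⇒ R(z)=1+z+z^2/2
  (e.g. R(-1.14)=0.50980, |R|=0.50980)

Find x<0 with |R(x)|<1.
x=-1.14: |R|=0.5098
|R(-1.25)|=0.5312 |R(-1.01)|=0.5000
Bisect:
  x_lo=-2.6474 |R|=1.8569  x_hi=-0.3803 |R|=0.6920
  mid=-1.51382 |R|=0.63201 →hi
  mid=-2.08060 |R|=1.08385 →lo
  mid=-1.79721 |R|=0.81777 →hi
  mid=-1.93891 |R|=0.94077 →hi
  mid=-2.00975 |R|=1.00980 →lo
  mid=-1.97433 |R|=0.97466 →hi
  mid=-1.99204 |R|=0.99207 →hi
  mid=-2.00090 |R|=1.00090 →lo
  mid=-1.99647 |R|=0.99648 →hi
  mid=-1.99868 |R|=0.99868 →hi
  ...
  [-2.00007,-1.99993] ⇒ x*=-2.0000
So |R|<1 on (-2.0000, 0).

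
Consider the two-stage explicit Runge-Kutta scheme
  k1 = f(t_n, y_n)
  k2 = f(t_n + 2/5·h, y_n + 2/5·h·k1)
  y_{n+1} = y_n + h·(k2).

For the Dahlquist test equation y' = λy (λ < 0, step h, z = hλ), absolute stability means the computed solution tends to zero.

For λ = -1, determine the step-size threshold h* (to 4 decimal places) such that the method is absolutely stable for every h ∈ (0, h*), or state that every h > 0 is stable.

On y'=λy, z=hλ:
  k1=λy_n ⇒ h·k1=z·y_n;  k2=λ(1+2/5z)y_n ⇒ h·k2=z(1+2/5z)y_n
  y_{n+1}/y_n = 1 + z(1+2/5z) = 1 + z + 2/5z²
  so R(z) = 1 + z + 2/5z².

Find x<0 with |R(x)|<1.
x=-0.5: |R|=0.6000
R=1: x+2/5x²=0 ⇒ x=−5/2=-2.5000; min R=1−1/(4·2/5)=0.3750>−1
Confirm numerically:
  x=-2.324: |R|=0.83639 <1
  x=-1.798: |R|=0.49512 <1
  x=-1.781: |R|=0.48778 <1
  x=-1.756: |R|=0.47741 <1
  x=-2.985: |R|=1.57909 >1
  x=-2.777: |R|=1.30769 >1
  x=-2.736: |R|=1.25828 >1
Stable set (-2.5000, 0).

(-2.5000,0); λ=-1 ⇒ h* = (5/2)/1 = 2.5000.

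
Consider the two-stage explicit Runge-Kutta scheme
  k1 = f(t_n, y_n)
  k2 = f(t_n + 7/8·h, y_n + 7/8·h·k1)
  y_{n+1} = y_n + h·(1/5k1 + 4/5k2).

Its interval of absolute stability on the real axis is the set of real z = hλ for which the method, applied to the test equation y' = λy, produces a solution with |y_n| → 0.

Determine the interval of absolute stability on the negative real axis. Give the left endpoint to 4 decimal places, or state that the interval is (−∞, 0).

Test eqn y'=λy, z=hλ:
  k1=λy_n ⇒ h·k1=z·y_n;  k2=λ(1+7/8z)y_n ⇒ h·k2=z(1+7/8z)y_n
  y_{n+1}/y_n = 1 + 1/5z + 4/5z(1+7/8z) = 1 + z + 7/10z²
  ⇒ R(z) = 1 + z + 7/10z².

Find x<0 with |R(x)|<1.
x=-1.52: |R|=1.0973
R=1: x+7/10x²=0 ⇒ x=−10/7=-1.4286; min R=1−1/(4·7/10)=0.6429>−1
Confirm numerically:
  x=-1.239: |R|=0.83558 <1
  x=-1.066: |R|=0.72945 <1
  x=-0.775: |R|=0.64544 <1
  x=-2.003: |R|=1.80541 >1
  x=-1.982: |R|=1.76783 >1
So |R|<1 on (-1.4286, 0).

(-1.4286, 0).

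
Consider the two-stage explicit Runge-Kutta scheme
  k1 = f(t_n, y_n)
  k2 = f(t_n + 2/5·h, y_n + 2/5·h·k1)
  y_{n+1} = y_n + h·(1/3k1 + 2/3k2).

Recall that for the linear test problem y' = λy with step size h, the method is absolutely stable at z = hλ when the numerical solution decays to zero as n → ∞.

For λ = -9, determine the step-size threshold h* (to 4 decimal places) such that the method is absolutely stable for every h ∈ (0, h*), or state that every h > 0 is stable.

(-3.7500,0); λ=-9 ⇒ h* = (15/4)/9 = 0.4167.

Test eqn y'=λy, z=hλ:
  k1=λy_n ⇒ h·k1=z·y_n;  k2=λ(1+2/5z)y_n ⇒ h·k2=z(1+2/5z)y_n
  y_{n+1}/y_n = 1 + 1/3z + 2/3z(1+2/5z) = 1 + z + 4/15z²
  so R(z) = 1 + z + 4/15z².

Need |R(x)|<1, x<0.
x=-1.2: |R|=0.1840
R=1: x+4/15x²=0 ⇒ x=−15/4=-3.7500; min R=1−1/(4·4/15)=0.0625>−1
Confirm numerically:
  x=-2.087: |R|=0.07449 <1
  x=-1.827: |R|=0.06311 <1
  x=-1.810: |R|=0.06363 <1
  x=-4.284: |R|=1.61004 >1
  x=-3.843: |R|=1.09531 >1
  x=-3.801: |R|=1.05169 >1
Stable set (-3.7500, 0).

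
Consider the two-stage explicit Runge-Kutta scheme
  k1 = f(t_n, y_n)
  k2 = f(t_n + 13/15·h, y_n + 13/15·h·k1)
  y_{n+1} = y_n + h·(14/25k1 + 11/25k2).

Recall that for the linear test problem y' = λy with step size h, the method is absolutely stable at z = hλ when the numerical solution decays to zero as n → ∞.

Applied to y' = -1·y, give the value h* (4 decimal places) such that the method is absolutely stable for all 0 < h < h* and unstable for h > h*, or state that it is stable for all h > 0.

Test eqn y'=λy, z=hλ:
  k1=λy_n ⇒ h·k1=z·y_n;  k2=λ(1+13/15z)y_n ⇒ h·k2=z(1+13/15z)y_n
  y_{n+1}/y_n = 1 + 14/25z + 11/25z(1+13/15z) = 1 + z + 143/375z²
  ⇒ R(z) = 1 + z + 143/375z².

Need |R(x)|<1, x<0.
x=-1.34: |R|=0.3447
R=1: x+143/375x²=0 ⇒ x=−375/143=-2.6224; min R=1−1/(4·143/375)=0.3444>−1
Confirm numerically:
  x=-1.476: |R|=0.35476 <1
  x=-1.385: |R|=0.34648 <1
  x=-1.275: |R|=0.34491 <1
  x=-3.133: |R|=1.61005 >1
  x=-2.920: |R|=1.33140 >1
So |R|<1 on (-2.6224, 0).

(-2.6224,0); λ=-1 ⇒ h* = (375/143)/1 = 2.6224.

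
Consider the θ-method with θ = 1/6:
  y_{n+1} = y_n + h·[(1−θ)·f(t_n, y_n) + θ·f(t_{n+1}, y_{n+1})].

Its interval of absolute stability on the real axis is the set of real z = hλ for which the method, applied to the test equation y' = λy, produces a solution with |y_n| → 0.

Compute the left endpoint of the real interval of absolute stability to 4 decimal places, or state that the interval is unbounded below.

On y'=λy, z=hλ:
  y_{n+1} = y_n + z·[5/6·y_n + 1/6·y_{n+1}] ⇒ (1 − 1/6z)y_{n+1} = (1 + 5/6z)y_n
  ⇒ R(z) = (1 + 5/6z)/(1 − 1/6z).

Solve |R(x)|<1 on ℝ⁻.
x=-0.81: |R|=0.2863
R=−1: 1+5/6x = −1+1/6x ⇒ -2/3x=2 ⇒ x=2/(-2/3)=-3.0000
Confirm numerically:
  x=-2.141: |R|=0.57794 <1
  x=-2.006: |R|=0.50337 <1
  x=-2.005: |R|=0.50281 <1
  x=-3.409: |R|=1.17388 >1
  x=-3.215: |R|=1.09333 >1
  x=-3.121: |R|=1.05306 >1
So |R|<1 on (-3.0000, 0).

z* = -3.0000.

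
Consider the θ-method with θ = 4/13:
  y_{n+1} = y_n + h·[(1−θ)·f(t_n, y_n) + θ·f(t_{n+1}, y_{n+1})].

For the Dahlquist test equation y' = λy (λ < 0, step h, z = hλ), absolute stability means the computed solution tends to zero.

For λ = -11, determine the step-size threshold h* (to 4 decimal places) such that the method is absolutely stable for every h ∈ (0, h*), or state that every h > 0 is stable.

Test eqn y'=λy, z=hλ:
  y_{n+1} = y_n + z·[9/13·y_n + 4/13·y_{n+1}] ⇒ (1 − 4/13z)y_{n+1} = (1 + 9/13z)y_n
  Hence R(z) = (1 + 9/13z)/(1 − 4/13z).

Solve |R(x)|<1 on ℝ⁻.
x=-0.8: |R|=0.3580
R=−1: 1+9/13x = −1+4/13x ⇒ -5/13x=2 ⇒ x=2/(-5/13)=-5.2000
Confirm numerically:
  x=-3.703: |R|=0.73087 <1
  x=-2.891: |R|=0.53000 <1
  x=-2.157: |R|=0.29651 <1
  x=-5.768: |R|=1.07873 >1
  x=-5.318: |R|=1.01722 >1
  x=-5.255: |R|=1.00808 >1
Interval (-5.2000, 0).

(-5.2000,0); λ=-11 ⇒ h* = (26/5)/11 = 0.4727.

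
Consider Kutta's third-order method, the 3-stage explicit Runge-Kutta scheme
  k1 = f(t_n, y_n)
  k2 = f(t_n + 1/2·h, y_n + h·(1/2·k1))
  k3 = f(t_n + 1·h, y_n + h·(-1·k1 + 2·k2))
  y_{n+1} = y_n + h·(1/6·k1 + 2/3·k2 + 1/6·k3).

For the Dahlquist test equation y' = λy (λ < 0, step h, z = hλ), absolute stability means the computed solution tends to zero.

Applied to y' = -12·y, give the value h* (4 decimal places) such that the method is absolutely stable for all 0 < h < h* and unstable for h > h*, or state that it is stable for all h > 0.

(-2.5127,0); λ=-12 ⇒ h* = 0.2094.

Set f=λy, z=hλ:
  order 3, 3-stage ⇒ R(z)=1+z+z^2/2+z^3/6
  (e.g. R(-1.6)=-0.00267, |R|=0.00267)

Need |R(x)|<1, x<0.
x=-1.6: |R|=0.0027
|R(-2.15)|=0.4951 |R(-1.48)|=0.0749 |R(-1.29)|=0.1843
Bisect:
  x_lo=-3.0925 |R|=2.2400  x_hi=-0.1573 |R|=0.8544
  mid=-1.62491 |R|=0.01979 →hi
  mid=-2.35871 |R|=0.76407 →hi
  mid=-2.72561 |R|=1.38588 →lo
  mid=-2.54216 |R|=1.04903 →lo
  mid=-2.45044 |R|=0.90045 →hi
  mid=-2.49630 |R|=0.97316 →hi
  mid=-2.51923 |R|=1.01069 →lo
  mid=-2.50776 |R|=0.99183 →hi
  ...
  [-2.51278,-2.51260] ⇒ x*=-2.5127
Stable set (-2.5127, 0).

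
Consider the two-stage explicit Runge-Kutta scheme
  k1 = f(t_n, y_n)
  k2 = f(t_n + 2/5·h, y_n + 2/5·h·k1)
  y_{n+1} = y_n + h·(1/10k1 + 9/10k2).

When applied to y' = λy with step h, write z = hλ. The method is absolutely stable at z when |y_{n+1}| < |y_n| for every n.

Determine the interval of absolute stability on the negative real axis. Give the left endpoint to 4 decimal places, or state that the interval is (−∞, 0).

Set f=λy, z=hλ:
  k1=λy_n ⇒ h·k1=z·y_n;  k2=λ(1+2/5z)y_n ⇒ h·k2=z(1+2/5z)y_n
  y_{n+1}/y_n = 1 + 1/10z + 9/10z(1+2/5z) = 1 + z + 9/25z²
  ⇒ R(z) = 1 + z + 9/25z².

Boundary: |R(x)|=1, x<0.
x=-1.38: |R|=0.3056
R=1: x+9/25x²=0 ⇒ x=−25/9=-2.7778; min R=1−1/(4·9/25)=0.3056>−1
Confirm numerically:
  x=-2.517: |R|=0.76370 <1
  x=-1.889: |R|=0.39560 <1
  x=-1.859: |R|=0.38512 <1
  x=-1.583: |R|=0.31912 <1
  x=-3.206: |R|=1.49424 >1
  x=-3.204: |R|=1.49162 >1
  x=-2.899: |R|=1.12651 >1
Stable set (-2.7778, 0).

z∈(-2.7778,0).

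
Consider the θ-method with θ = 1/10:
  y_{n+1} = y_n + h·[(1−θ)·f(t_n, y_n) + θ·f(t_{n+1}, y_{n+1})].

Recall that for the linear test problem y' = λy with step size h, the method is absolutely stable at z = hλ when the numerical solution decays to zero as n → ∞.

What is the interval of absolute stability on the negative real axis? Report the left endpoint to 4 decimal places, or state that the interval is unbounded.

Set f=λy, z=hλ:
  y_{n+1} = y_n + z·[9/10·y_n + 1/10·y_{n+1}] ⇒ (1 − 1/10z)y_{n+1} = (1 + 9/10z)y_n
  so R(z) = (1 + 9/10z)/(1 − 1/10z).

Solve |R(x)|<1 on ℝ⁻.
x=-1.14: |R|=0.0233
R=−1: 1+9/10x = −1+1/10x ⇒ -4/5x=2 ⇒ x=2/(-4/5)=-2.5000
Confirm numerically:
  x=-2.242: |R|=0.83140 <1
  x=-2.014: |R|=0.67638 <1
  x=-1.787: |R|=0.51608 <1
  x=-1.562: |R|=0.35098 <1
  x=-2.945: |R|=1.27501 >1
  x=-2.628: |R|=1.08109 >1
So |R|<1 on (-2.5000, 0).

(-2.5000, 0).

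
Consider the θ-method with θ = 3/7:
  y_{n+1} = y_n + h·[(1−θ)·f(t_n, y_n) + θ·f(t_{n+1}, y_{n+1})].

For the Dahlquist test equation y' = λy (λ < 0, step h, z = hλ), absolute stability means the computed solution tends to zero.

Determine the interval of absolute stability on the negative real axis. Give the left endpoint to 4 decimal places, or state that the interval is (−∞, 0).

z∈(-14.0000,0).

Test eqn y'=λy, z=hλ:
  y_{n+1} = y_n + z·[4/7·y_n + 3/7·y_{n+1}] ⇒ (1 − 3/7z)y_{n+1} = (1 + 4/7z)y_n
  Hence R(z) = (1 + 4/7z)/(1 − 3/7z).

Boundary: |R(x)|=1, x<0.
x=-0.45: |R|=0.6228
R=−1: 1+4/7x = −1+3/7x ⇒ -1/7x=2 ⇒ x=2/(-1/7)=-14.0000
Confirm numerically:
  x=-8.854: |R|=0.84667 <1
  x=-7.935: |R|=0.80312 <1
  x=-7.862: |R|=0.79932 <1
  x=-6.017: |R|=0.68133 <1
  x=-14.419: |R|=1.00834 >1
  x=-14.133: |R|=1.00269 >1
  x=-14.075: |R|=1.00152 >1
So |R|<1 on (-14.0000, 0).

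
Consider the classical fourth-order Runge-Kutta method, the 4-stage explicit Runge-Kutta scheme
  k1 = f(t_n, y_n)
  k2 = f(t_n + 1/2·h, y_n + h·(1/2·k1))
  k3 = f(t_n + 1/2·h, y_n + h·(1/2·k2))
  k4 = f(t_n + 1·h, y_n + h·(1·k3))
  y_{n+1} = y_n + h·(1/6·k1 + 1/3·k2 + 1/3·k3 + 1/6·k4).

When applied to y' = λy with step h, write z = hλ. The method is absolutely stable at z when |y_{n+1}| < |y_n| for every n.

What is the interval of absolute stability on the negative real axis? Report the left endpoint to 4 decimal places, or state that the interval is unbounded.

On y'=λy, z=hλ:
  order 4, 4-stage ⇒ R(z)=1+z+z^2/2+z^3/6+z^4/24
  (e.g. R(-1.68)=0.27284, |R|=0.27284)

Boundary: |R(x)|=1, x<0.
x=-1.68: |R|=0.2728
|R(-2.29)|=0.4764 |R(-1.81)|=0.2870 |R(-0.58)|=0.5604
Bisect:
  x_lo=-3.1511 |R|=1.7068  x_hi=-0.3730 |R|=0.6887
  mid=-1.76205 |R|=0.28021 →hi
  mid=-2.45656 |R|=0.60742 →hi
  mid=-2.80382 |R|=1.02829 →lo
  mid=-2.63019 |R|=0.79025 →hi
  mid=-2.71700 |R|=0.90183 →hi
  mid=-2.76041 |R|=0.96313 →hi
  mid=-2.78211 |R|=0.99521 →hi
  mid=-2.79296 |R|=1.01163 →lo
  mid=-2.78754 |R|=1.00339 →lo
  ...
  [-2.78533,-2.78516] ⇒ x*=-2.7853
Interval (-2.7853, 0).

(-2.7853, 0).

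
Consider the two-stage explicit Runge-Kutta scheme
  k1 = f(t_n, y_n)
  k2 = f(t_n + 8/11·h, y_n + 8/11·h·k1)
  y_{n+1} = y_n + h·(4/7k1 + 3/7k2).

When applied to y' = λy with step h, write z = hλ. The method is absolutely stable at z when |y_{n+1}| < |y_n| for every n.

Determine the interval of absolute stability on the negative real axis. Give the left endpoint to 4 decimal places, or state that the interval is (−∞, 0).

Set f=λy, z=hλ:
  k1=λy_n ⇒ h·k1=z·y_n;  k2=λ(1+8/11z)y_n ⇒ h·k2=z(1+8/11z)y_n
  y_{n+1}/y_n = 1 + 4/7z + 3/7z(1+8/11z) = 1 + z + 24/77z²
  so R(z) = 1 + z + 24/77z².

Solve |R(x)|<1 on ℝ⁻.
x=-1.12: |R|=0.2710
R=1: x+24/77x²=0 ⇒ x=−77/24=-3.2083; min R=1−1/(4·24/77)=0.1979>−1
Confirm numerically:
  x=-3.160: |R|=0.95239 <1
  x=-2.681: |R|=0.55934 <1
  x=-2.166: |R|=0.29630 <1
  x=-2.048: |R|=0.25932 <1
  x=-3.699: |R|=1.56571 >1
  x=-3.314: |R|=1.10915 >1
So |R|<1 on (-3.2083, 0).

z∈(-3.2083,0).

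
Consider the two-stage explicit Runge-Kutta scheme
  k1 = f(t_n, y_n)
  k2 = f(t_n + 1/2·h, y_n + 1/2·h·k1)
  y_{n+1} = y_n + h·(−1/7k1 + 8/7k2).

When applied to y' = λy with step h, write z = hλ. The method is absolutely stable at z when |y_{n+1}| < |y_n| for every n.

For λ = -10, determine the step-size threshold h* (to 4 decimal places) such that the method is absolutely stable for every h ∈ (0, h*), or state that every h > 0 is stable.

(-1.7500,0); λ=-10 ⇒ h* = (7/4)/10 = 0.1750.

Set f=λy, z=hλ:
  k1=λy_n ⇒ h·k1=z·y_n;  k2=λ(1+1/2z)y_n ⇒ h·k2=z(1+1/2z)y_n
  y_{n+1}/y_n = 1 − 1/7z + 8/7z(1+1/2z) = 1 + z + 4/7z²
  Hence R(z) = 1 + z + 4/7z².

Solve |R(x)|<1 on ℝ⁻.
x=-1.63: |R|=0.8882
R=1: x+4/7x²=0 ⇒ x=−7/4=-1.7500; min R=1−1/(4·4/7)=0.5625>−1
Confirm numerically:
  x=-1.366: |R|=0.70026 <1
  x=-1.199: |R|=0.62249 <1
  x=-0.995: |R|=0.57073 <1
  x=-2.240: |R|=1.62720 >1
  x=-1.964: |R|=1.24017 >1
  x=-1.865: |R|=1.12256 >1
Interval (-1.7500, 0).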